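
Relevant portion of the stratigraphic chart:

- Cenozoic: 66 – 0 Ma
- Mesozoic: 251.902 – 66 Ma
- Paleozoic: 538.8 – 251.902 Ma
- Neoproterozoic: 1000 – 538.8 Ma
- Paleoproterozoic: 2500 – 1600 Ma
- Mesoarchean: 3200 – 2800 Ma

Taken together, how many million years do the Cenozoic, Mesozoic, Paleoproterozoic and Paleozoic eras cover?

Each duration: Cenozoic = 66; Mesozoic = 185.902; Paleoproterozoic = 900; Paleozoic = 286.898.
Sum: 66 + 185.902 + 900 + 286.898 = 1438.8 Myr.

1438.8 million years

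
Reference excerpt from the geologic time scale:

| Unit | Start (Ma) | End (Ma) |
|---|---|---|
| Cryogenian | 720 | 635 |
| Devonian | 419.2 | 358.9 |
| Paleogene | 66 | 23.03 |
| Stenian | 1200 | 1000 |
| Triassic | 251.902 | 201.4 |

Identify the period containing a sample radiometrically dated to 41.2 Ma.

41.2 Ma lies between 66 and 23.03 Ma, so it falls in the Paleogene.

Paleogene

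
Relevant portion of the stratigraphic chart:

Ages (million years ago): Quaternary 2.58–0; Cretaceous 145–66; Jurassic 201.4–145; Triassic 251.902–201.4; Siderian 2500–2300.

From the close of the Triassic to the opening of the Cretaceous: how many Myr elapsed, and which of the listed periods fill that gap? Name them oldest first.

End of Triassic = 201.4 Ma; start of Cretaceous = 145 Ma.
Gap = 201.4 − 145 = 56.4 Myr.
Periods wholly inside 201.4–145 Ma: Jurassic (201.4–145).

56.4 million years; Jurassic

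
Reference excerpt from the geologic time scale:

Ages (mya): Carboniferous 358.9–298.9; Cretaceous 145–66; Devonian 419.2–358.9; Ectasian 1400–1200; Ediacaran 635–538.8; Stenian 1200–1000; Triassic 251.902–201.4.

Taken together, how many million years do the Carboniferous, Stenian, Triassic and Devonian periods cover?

370.802 million years

Each duration: Carboniferous = 60; Stenian = 200; Triassic = 50.502; Devonian = 60.3.
Sum: 60 + 200 + 50.502 + 60.3 = 370.802 Myr.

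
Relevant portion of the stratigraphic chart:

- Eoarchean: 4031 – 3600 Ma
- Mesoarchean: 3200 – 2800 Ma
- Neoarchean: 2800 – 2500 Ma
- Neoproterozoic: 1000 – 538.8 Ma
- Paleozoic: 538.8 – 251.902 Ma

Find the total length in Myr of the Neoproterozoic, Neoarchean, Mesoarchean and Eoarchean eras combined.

1592.2 million years

Duration is start − end for each: (1000 − 538.8) + (2800 − 2500) + (3200 − 2800) + (4031 − 3600).
That is 461.2 + 300 + 400 + 431, which totals 1592.2 million years.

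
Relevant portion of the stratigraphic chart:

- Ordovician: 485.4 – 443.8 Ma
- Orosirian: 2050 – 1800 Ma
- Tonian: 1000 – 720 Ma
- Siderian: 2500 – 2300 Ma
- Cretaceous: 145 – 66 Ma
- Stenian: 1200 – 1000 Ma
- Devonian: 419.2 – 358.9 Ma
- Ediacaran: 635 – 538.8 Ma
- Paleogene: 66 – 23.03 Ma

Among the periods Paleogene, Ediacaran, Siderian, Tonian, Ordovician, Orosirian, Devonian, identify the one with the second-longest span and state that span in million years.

Orosirian, 250 million years

Start − end for each: Paleogene 66 − 23.03 = 42.97; Ediacaran 635 − 538.8 = 96.2; Siderian 2500 − 2300 = 200; Tonian 1000 − 720 = 280; Ordovician 485.4 − 443.8 = 41.6; Orosirian 2050 − 1800 = 250; Devonian 419.2 − 358.9 = 60.3.
Ranking these from longest: Tonian > Orosirian > Siderian > Ediacaran > Devonian > Paleogene > Ordovician.
Position 2 in that ranking is Orosirian, which lasted 250 Myr.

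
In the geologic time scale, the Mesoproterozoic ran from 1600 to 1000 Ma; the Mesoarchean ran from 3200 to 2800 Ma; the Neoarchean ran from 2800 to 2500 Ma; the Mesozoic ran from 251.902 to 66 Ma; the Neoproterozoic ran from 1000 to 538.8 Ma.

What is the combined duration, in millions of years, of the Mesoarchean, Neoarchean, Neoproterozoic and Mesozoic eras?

Duration is start − end for each: (3200 − 2800) + (2800 − 2500) + (1000 − 538.8) + (251.902 − 66).
That is 400 + 300 + 461.2 + 185.902, which totals 1347.102 million years.

1347.102 million years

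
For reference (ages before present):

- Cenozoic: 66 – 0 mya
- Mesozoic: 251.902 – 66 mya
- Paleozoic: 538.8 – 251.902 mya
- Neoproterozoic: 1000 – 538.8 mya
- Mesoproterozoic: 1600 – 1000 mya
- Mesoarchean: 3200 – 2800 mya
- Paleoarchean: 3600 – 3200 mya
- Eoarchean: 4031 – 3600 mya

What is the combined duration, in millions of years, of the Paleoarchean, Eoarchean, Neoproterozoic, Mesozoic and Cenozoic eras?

Each duration: Paleoarchean = 400; Eoarchean = 431; Neoproterozoic = 461.2; Mesozoic = 185.902; Cenozoic = 66.
Sum: 400 + 431 + 461.2 + 185.902 + 66 = 1544.102 Myr.

1544.102 million years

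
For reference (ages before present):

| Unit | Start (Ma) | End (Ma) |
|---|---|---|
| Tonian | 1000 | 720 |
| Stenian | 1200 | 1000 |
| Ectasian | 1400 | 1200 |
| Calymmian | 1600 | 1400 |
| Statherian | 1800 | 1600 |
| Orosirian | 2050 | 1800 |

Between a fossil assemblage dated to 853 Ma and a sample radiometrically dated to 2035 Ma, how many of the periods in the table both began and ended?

2035 Ma sits inside the Orosirian (2050–1800) and 853 Ma inside the Tonian (1000–720); neither of those is wholly between the two dates.
The listed periods lying completely between them are Statherian, Calymmian, Ectasian, Stenian — 4 in all.

4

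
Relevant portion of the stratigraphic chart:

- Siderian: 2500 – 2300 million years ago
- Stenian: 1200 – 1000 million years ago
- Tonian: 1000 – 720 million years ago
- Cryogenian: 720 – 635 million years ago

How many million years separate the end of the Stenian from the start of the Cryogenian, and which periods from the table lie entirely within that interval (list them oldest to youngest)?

280 million years; Tonian

End of Stenian = 1000 Ma; start of Cryogenian = 720 Ma.
Gap = 1000 − 720 = 280 Myr.
Periods wholly inside 1000–720 Ma: Tonian (1000–720).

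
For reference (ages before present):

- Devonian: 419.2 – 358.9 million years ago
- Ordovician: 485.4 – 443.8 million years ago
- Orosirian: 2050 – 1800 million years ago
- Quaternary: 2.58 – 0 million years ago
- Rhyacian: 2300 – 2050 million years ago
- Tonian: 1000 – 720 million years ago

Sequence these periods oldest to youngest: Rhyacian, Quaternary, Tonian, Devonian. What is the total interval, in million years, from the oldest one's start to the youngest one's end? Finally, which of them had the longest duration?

Rhyacian → Tonian → Devonian → Quaternary; total span 2300 Myr; longest is Tonian

Start ages (Ma): Rhyacian 2300, Tonian 1000, Devonian 419.2, Quaternary 2.58.
Ordered oldest to youngest: Rhyacian, Tonian, Devonian, Quaternary.
Span = 2300 − 0 = 2300 Myr.
Durations: Tonian 280, Devonian 60.3, Quaternary 2.58, Rhyacian 250 → longest is Tonian (280 Myr).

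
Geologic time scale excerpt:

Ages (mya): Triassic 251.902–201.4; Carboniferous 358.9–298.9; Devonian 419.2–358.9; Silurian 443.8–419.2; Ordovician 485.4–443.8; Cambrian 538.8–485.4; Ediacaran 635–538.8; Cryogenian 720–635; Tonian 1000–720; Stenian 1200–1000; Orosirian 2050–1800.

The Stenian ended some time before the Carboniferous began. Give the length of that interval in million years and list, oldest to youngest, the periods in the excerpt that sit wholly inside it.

End of Stenian = 1000 Ma; start of Carboniferous = 358.9 Ma.
Gap = 1000 − 358.9 = 641.1 Myr.
Periods wholly inside 1000–358.9 Ma: Tonian (1000–720), Cryogenian (720–635), Ediacaran (635–538.8), Cambrian (538.8–485.4), Ordovician (485.4–443.8), Silurian (443.8–419.2), Devonian (419.2–358.9).

641.1 million years; Tonian, Cryogenian, Ediacaran, Cambrian, Ordovician, Silurian, Devonian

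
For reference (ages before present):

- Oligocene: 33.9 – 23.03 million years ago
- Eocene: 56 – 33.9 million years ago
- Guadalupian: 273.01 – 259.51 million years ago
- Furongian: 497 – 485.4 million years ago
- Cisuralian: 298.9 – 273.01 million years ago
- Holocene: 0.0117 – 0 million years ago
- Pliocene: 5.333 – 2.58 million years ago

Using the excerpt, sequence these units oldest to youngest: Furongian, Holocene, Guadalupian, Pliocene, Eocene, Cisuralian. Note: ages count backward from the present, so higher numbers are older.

The oldest of these is Furongian (starts 497 Ma) and the youngest is Holocene (ends 0 Ma).
In between, by decreasing start age: Cisuralian (298.9), Guadalupian (273.01), Eocene (56), Pliocene (5.333).

Furongian, then Cisuralian, then Guadalupian, then Eocene, then Pliocene, then Holocene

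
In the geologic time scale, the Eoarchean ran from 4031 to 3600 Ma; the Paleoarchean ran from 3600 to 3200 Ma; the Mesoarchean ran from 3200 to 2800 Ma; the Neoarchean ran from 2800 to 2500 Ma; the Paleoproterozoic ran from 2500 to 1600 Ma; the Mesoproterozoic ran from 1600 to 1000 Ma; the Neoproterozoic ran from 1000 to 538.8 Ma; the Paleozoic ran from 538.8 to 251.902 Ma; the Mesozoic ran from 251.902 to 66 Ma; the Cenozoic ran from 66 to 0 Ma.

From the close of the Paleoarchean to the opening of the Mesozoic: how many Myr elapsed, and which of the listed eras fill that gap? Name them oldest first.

End of Paleoarchean = 3200 Ma; start of Mesozoic = 251.902 Ma.
Gap = 3200 − 251.902 = 2948.098 Myr.
Eras wholly inside 3200–251.902 Ma: Mesoarchean (3200–2800), Neoarchean (2800–2500), Paleoproterozoic (2500–1600), Mesoproterozoic (1600–1000), Neoproterozoic (1000–538.8), Paleozoic (538.8–251.902).

2948.098 million years; Mesoarchean, Neoarchean, Paleoproterozoic, Mesoproterozoic, Neoproterozoic, Paleozoic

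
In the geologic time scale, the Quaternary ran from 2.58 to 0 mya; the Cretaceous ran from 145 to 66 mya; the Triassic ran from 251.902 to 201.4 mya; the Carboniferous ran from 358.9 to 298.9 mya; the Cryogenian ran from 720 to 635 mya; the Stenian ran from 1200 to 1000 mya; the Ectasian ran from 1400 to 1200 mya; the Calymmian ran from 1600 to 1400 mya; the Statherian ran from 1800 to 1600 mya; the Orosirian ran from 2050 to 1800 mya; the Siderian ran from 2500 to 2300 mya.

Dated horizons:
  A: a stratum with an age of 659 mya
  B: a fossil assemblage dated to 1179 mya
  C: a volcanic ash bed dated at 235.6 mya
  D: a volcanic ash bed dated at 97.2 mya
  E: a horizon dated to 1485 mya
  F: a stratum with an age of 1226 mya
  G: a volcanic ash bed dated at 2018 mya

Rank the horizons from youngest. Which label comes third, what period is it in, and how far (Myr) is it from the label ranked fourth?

A, in the Cryogenian; 520 million years to B

Smaller Ma means younger, so youngest first: D 97.2 < C 235.6 < A 659 < B 1179 < F 1226 < E 1485 < G 2018.
Counting 3 along gives A (659 Ma); the excerpt puts that inside the Cryogenian, 720–635 Ma.
Next in line is B (1179 Ma), and 1179 − 659 = 520 Myr.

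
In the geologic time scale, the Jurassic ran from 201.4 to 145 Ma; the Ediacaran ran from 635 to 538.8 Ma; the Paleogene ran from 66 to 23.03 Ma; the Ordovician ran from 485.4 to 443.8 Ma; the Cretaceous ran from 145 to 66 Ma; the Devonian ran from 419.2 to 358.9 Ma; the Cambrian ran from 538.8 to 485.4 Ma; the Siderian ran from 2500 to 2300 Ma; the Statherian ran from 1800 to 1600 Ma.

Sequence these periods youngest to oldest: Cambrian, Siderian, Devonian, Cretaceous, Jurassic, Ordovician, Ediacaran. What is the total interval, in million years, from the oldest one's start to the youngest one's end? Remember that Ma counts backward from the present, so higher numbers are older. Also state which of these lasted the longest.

Start ages (Ma): Siderian 2500, Ediacaran 635, Cambrian 538.8, Ordovician 485.4, Devonian 419.2, Jurassic 201.4, Cretaceous 145.
Ordered youngest to oldest: Cretaceous, Jurassic, Devonian, Ordovician, Cambrian, Ediacaran, Siderian.
Span = 2500 − 66 = 2434 Myr.
Durations: Cretaceous 79, Jurassic 56.4, Siderian 200, Devonian 60.3, Ordovician 41.6, Ediacaran 96.2, Cambrian 53.4 → longest is Siderian (200 Myr).

Cretaceous → Jurassic → Devonian → Ordovician → Cambrian → Ediacaran → Siderian; total span 2434 Myr; longest is Siderian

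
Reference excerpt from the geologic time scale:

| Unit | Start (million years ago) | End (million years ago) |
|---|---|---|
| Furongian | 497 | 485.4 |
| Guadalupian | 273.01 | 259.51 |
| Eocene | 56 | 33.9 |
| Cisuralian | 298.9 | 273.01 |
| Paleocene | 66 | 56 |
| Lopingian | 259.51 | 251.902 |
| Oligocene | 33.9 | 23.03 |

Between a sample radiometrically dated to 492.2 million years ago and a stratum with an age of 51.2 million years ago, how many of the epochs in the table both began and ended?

4

492.2 Ma sits inside the Furongian (497–485.4) and 51.2 Ma inside the Eocene (56–33.9); neither of those is wholly between the two dates.
The listed epochs lying completely between them are Cisuralian, Guadalupian, Lopingian, Paleocene — 4 in all.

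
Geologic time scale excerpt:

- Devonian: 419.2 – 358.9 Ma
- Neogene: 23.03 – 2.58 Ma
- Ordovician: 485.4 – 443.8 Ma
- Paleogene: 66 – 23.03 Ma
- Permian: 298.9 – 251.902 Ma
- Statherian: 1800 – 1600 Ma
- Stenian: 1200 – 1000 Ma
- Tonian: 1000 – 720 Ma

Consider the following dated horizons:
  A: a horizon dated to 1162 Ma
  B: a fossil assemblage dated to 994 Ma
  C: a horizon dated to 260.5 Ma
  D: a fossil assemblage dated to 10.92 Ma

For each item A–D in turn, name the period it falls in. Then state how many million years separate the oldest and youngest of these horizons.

A — Stenian; B — Tonian; C — Permian; D — Neogene; span 1151.08 million years

A: 1162 Ma lies in 1200–1000 Ma, so Stenian.
B: 994 Ma lies in 1000–720 Ma, so Tonian.
C: 260.5 Ma lies in 298.9–251.902 Ma, so Permian.
D: 10.92 Ma lies in 23.03–2.58 Ma, so Neogene.
Oldest = 1162 Ma, youngest = 10.92 Ma → span 1151.08 Myr.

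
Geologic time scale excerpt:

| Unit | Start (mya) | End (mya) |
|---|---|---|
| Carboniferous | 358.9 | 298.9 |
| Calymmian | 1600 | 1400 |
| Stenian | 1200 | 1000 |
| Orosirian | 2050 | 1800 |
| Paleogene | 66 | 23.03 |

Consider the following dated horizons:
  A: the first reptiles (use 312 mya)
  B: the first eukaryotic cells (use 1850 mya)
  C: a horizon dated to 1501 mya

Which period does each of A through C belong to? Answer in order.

A: 312 Ma lies in 358.9–298.9 Ma, so Carboniferous.
B: 1850 Ma lies in 2050–1800 Ma, so Orosirian.
C: 1501 Ma lies in 1600–1400 Ma, so Calymmian.

A — Carboniferous; B — Orosirian; C — Calymmian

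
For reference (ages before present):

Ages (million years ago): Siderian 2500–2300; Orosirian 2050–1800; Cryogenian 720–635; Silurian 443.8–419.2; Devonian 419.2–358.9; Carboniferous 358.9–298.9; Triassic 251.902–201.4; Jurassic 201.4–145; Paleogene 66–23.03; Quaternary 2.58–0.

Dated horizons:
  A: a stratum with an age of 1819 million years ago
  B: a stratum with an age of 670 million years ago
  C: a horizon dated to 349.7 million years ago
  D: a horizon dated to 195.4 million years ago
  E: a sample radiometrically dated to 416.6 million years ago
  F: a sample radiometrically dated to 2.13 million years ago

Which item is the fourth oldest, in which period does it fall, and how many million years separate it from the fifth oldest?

Larger Ma means older, so oldest first: A 1819 > B 670 > E 416.6 > C 349.7 > D 195.4 > F 2.13.
Counting 4 along gives C (349.7 Ma); the excerpt puts that inside the Carboniferous, 358.9–298.9 Ma.
Next in line is D (195.4 Ma), and 349.7 − 195.4 = 154.3 Myr.

C, in the Carboniferous; 154.3 million years to D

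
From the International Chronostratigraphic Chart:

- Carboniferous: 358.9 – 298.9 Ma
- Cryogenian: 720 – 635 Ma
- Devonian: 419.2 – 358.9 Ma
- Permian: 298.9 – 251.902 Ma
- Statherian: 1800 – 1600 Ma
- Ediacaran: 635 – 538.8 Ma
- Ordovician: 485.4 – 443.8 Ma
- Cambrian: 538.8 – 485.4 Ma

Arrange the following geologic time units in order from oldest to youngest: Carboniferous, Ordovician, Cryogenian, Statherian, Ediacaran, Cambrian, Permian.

The oldest of these is Statherian (starts 1800 Ma) and the youngest is Permian (ends 251.902 Ma).
In between, by decreasing start age: Cryogenian (720), Ediacaran (635), Cambrian (538.8), Ordovician (485.4), Carboniferous (358.9).

Statherian, Cryogenian, Ediacaran, Cambrian, Ordovician, Carboniferous, Permian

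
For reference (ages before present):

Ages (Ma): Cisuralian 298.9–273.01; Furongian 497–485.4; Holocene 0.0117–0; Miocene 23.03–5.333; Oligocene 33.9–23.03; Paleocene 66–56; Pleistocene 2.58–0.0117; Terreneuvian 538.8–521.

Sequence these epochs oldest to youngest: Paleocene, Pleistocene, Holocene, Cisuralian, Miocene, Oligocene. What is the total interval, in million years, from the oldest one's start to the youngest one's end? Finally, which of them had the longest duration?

From the excerpt: Paleocene 66–56; Pleistocene 2.58–0.0117; Holocene 0.0117–0; Cisuralian 298.9–273.01; Miocene 23.03–5.333; Oligocene 33.9–23.03 (Ma).
Larger Ma is earlier, so the oldest is Cisuralian and the youngest is Holocene; oldest to youngest: Cisuralian, Paleocene, Oligocene, Miocene, Pleistocene, Holocene.
Oldest start 298.9 minus youngest end 0 gives 298.9 Myr overall.
Individual lengths (start − end): Pleistocene 2.5683; Holocene 0.0117; Oligocene 10.87; Paleocene 10; Miocene 17.697; Cisuralian 25.89. The largest is Cisuralian at 25.89 Myr.

Cisuralian → Paleocene → Oligocene → Miocene → Pleistocene → Holocene; total span 298.9 Myr; longest is Cisuralian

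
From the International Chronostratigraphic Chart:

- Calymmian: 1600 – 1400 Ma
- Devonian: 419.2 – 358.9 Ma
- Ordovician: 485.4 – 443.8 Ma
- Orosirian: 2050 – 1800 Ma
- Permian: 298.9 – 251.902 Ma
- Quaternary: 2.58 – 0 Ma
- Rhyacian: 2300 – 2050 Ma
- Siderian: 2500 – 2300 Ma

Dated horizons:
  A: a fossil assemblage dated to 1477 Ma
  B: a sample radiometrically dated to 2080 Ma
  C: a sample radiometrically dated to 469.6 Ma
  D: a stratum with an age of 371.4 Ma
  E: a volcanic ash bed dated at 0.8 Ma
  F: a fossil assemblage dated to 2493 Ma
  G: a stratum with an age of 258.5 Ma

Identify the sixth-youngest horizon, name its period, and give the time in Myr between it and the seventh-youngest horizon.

B, in the Rhyacian; 413 million years to F

Smaller Ma means younger, so youngest first: E 0.8 < G 258.5 < D 371.4 < C 469.6 < A 1477 < B 2080 < F 2493.
Counting 6 along gives B (2080 Ma); the excerpt puts that inside the Rhyacian, 2300–2050 Ma.
Next in line is F (2493 Ma), and 2493 − 2080 = 413 Myr.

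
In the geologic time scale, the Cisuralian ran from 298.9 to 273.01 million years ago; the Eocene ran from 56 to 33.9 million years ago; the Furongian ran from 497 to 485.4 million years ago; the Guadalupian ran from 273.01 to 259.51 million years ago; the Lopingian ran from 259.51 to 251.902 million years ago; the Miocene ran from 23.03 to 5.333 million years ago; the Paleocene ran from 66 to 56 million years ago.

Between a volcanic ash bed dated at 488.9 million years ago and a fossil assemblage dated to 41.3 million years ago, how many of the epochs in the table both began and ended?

4

The older date is 488.9 Ma and the younger is 41.3 Ma.
Epochs with start < 488.9 and end > 41.3 Ma: Cisuralian (298.9–273.01), Guadalupian (273.01–259.51), Lopingian (259.51–251.902), Paleocene (66–56).
That is 4 complete epochs.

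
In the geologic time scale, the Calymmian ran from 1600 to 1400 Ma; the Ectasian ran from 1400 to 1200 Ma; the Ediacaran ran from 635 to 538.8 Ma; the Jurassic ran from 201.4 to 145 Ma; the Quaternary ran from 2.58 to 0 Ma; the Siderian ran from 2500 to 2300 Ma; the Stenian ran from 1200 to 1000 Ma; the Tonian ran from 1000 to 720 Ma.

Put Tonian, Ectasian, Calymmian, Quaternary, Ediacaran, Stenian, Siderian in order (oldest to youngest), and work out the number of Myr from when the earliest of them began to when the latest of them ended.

Siderian → Calymmian → Ectasian → Stenian → Tonian → Ediacaran → Quaternary; total span 2500 Myr

Start ages (Ma): Siderian 2500, Calymmian 1600, Ectasian 1400, Stenian 1200, Tonian 1000, Ediacaran 635, Quaternary 2.58.
Ordered oldest to youngest: Siderian, Calymmian, Ectasian, Stenian, Tonian, Ediacaran, Quaternary.
Span = 2500 − 0 = 2500 Myr.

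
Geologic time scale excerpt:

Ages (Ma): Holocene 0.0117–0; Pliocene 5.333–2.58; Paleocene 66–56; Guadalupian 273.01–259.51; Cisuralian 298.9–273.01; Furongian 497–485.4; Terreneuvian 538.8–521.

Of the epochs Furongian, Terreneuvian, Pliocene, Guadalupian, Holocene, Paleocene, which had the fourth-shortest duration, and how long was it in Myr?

Durations: Furongian 11.6; Terreneuvian 17.8; Pliocene 2.753; Guadalupian 13.5; Holocene 0.0117; Paleocene 10 Myr.
Sorted shortest-first: Holocene (0.0117), Pliocene (2.753), Paleocene (10), Furongian (11.6), Guadalupian (13.5), Terreneuvian (17.8).
The fourth shortest is Furongian at 11.6 Myr.

Furongian, 11.6 million years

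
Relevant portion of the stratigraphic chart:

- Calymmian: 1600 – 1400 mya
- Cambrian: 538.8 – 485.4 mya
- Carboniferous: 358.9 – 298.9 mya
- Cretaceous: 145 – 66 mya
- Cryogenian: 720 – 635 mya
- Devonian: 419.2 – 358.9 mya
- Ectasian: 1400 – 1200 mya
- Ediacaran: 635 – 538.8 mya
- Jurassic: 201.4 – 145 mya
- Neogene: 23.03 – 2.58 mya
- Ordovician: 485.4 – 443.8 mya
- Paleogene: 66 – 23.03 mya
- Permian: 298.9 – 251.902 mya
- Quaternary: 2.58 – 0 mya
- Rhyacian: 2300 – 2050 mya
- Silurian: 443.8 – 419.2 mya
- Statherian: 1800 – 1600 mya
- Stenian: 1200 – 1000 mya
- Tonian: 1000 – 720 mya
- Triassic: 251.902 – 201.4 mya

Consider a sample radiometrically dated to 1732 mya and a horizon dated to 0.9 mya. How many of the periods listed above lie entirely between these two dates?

17

1732 Ma sits inside the Statherian (1800–1600) and 0.9 Ma inside the Quaternary (2.58–0); neither of those is wholly between the two dates.
The listed periods lying completely between them are Calymmian, Ectasian, Stenian, Tonian, Cryogenian, Ediacaran, Cambrian, Ordovician, Silurian, Devonian, Carboniferous, Permian, Triassic, Jurassic, Cretaceous, Paleogene, Neogene — 17 in all.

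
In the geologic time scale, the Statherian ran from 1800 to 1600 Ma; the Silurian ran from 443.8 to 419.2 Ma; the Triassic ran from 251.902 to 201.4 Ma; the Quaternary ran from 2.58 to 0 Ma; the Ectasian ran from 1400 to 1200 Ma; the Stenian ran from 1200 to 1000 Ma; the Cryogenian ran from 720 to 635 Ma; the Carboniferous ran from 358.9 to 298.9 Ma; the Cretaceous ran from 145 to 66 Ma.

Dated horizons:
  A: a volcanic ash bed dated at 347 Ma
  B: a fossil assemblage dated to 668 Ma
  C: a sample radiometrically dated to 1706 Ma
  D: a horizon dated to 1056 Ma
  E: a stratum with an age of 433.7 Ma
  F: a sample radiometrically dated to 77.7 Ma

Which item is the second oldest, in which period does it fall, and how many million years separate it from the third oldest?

Sorted oldest-first by Ma: C (1706), D (1056), B (668), E (433.7), A (347), F (77.7).
The second oldest is D at 1056 Ma, which lies in 1200–1000 Ma: the Stenian.
The third oldest is B at 668 Ma; separation = |1056 − 668| = 388 Myr.

D, in the Stenian; 388 million years to B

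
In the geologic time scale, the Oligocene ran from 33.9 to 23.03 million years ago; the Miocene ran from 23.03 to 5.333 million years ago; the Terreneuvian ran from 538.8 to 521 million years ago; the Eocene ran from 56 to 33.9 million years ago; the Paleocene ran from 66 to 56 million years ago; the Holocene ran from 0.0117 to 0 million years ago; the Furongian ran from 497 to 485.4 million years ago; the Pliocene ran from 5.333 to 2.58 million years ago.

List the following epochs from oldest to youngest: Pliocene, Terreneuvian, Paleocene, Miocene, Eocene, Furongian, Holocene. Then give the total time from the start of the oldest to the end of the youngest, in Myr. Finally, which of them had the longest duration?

Start ages (Ma): Terreneuvian 538.8, Furongian 497, Paleocene 66, Eocene 56, Miocene 23.03, Pliocene 5.333, Holocene 0.0117.
Ordered oldest to youngest: Terreneuvian, Furongian, Paleocene, Eocene, Miocene, Pliocene, Holocene.
Span = 538.8 − 0 = 538.8 Myr.
Durations: Eocene 22.1, Paleocene 10, Furongian 11.6, Miocene 17.697, Pliocene 2.753, Holocene 0.0117, Terreneuvian 17.8 → longest is Eocene (22.1 Myr).

Terreneuvian, Furongian, Paleocene, Eocene, Miocene, Pliocene, Holocene; total span 538.8 Myr; longest is Eocene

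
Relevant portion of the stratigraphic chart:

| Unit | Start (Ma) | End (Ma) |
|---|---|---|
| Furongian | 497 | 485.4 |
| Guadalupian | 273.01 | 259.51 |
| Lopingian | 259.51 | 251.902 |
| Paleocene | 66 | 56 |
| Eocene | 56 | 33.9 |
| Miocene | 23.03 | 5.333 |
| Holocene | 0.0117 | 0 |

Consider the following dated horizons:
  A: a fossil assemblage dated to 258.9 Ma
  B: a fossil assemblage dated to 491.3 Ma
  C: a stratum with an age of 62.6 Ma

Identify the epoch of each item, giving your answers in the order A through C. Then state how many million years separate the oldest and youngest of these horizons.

Match each age against the start–end ranges in the excerpt: A = 258.9 Ma → Lopingian (259.51–251.902); B = 491.3 Ma → Furongian (497–485.4); C = 62.6 Ma → Paleocene (66–56).
The largest age is 491.3 Ma and the smallest is 62.6 Ma; their difference is 428.7 Myr.

A — Lopingian; B — Furongian; C — Paleocene; span 428.7 million years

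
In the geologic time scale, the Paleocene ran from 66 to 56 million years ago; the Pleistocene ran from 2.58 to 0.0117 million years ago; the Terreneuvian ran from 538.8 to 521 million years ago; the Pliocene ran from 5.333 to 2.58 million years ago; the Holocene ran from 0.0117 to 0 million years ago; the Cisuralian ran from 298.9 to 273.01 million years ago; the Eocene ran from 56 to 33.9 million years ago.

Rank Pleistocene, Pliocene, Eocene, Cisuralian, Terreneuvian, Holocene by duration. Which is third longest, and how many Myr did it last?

Terreneuvian, 17.8 million years

Start − end for each: Pleistocene 2.58 − 0.0117 = 2.5683; Pliocene 5.333 − 2.58 = 2.753; Eocene 56 − 33.9 = 22.1; Cisuralian 298.9 − 273.01 = 25.89; Terreneuvian 538.8 − 521 = 17.8; Holocene 0.0117 − 0 = 0.0117.
Ranking these from longest: Cisuralian > Eocene > Terreneuvian > Pliocene > Pleistocene > Holocene.
Position 3 in that ranking is Terreneuvian, which lasted 17.8 Myr.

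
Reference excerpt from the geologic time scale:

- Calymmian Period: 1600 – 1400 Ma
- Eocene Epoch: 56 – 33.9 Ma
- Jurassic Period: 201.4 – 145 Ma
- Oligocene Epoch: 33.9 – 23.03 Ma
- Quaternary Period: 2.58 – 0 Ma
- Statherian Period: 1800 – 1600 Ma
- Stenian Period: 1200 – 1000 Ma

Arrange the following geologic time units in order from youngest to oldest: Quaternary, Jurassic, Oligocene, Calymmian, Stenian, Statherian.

Quaternary, then Oligocene, then Jurassic, then Stenian, then Calymmian, then Statherian

Sorting by start age (ascending Ma, since larger Ma = older): Quaternary start 2.58, Oligocene start 33.9, Jurassic start 201.4, Stenian start 1200, Calymmian start 1600, Statherian start 1800.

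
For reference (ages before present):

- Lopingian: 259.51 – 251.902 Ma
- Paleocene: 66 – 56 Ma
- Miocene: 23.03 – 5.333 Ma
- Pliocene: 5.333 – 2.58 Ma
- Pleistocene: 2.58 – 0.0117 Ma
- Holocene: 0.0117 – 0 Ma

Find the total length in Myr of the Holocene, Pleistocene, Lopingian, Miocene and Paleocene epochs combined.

Each duration: Holocene = 0.0117; Pleistocene = 2.5683; Lopingian = 7.608; Miocene = 17.697; Paleocene = 10.
Sum: 0.0117 + 2.5683 + 7.608 + 17.697 + 10 = 37.885 Myr.

37.885 million years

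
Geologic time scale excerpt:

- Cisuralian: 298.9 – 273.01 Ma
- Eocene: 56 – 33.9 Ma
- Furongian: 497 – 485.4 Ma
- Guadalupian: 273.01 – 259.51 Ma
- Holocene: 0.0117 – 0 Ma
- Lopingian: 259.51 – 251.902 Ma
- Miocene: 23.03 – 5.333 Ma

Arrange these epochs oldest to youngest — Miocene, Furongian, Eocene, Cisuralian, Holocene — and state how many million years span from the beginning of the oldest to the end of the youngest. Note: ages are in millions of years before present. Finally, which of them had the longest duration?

Furongian, Cisuralian, Eocene, Miocene, Holocene; total span 497 Myr; longest is Cisuralian

Start ages (Ma): Furongian 497, Cisuralian 298.9, Eocene 56, Miocene 23.03, Holocene 0.0117.
Ordered oldest to youngest: Furongian, Cisuralian, Eocene, Miocene, Holocene.
Span = 497 − 0 = 497 Myr.
Durations: Holocene 0.0117, Miocene 17.697, Eocene 22.1, Cisuralian 25.89, Furongian 11.6 → longest is Cisuralian (25.89 Myr).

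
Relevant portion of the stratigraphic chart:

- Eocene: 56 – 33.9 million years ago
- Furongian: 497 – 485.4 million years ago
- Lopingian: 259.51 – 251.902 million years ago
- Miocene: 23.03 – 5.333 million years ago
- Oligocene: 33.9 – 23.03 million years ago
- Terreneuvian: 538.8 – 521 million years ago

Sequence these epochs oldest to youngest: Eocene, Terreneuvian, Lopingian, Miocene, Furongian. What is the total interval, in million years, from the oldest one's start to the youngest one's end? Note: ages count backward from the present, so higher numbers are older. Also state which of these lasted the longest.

From the excerpt: Eocene 56–33.9; Terreneuvian 538.8–521; Lopingian 259.51–251.902; Miocene 23.03–5.333; Furongian 497–485.4 (Ma).
Larger Ma is earlier, so the oldest is Terreneuvian and the youngest is Miocene; oldest to youngest: Terreneuvian, Furongian, Lopingian, Eocene, Miocene.
Oldest start 538.8 minus youngest end 5.333 gives 533.467 Myr overall.
Individual lengths (start − end): Furongian 11.6; Terreneuvian 17.8; Lopingian 7.608; Eocene 22.1; Miocene 17.697. The largest is Eocene at 22.1 Myr.

Terreneuvian, Furongian, Lopingian, Eocene, Miocene; total span 533.467 Myr; longest is Eocene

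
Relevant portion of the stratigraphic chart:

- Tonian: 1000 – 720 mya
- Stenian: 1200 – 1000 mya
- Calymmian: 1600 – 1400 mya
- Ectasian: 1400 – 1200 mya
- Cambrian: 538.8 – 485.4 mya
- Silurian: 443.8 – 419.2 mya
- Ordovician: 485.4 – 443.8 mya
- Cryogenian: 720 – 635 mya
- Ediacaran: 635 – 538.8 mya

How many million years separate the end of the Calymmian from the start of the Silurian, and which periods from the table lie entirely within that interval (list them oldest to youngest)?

The Calymmian closes at 1400 Ma and the Silurian opens at 443.8 Ma, so the interval is 1400 − 443.8 = 956.2 Myr.
A period fits inside if it starts at or after 1400 Ma and ends at or before 443.8 Ma; oldest first that gives Ectasian, Stenian, Tonian, Cryogenian, Ediacaran, Cambrian, Ordovician.

956.2 million years; Ectasian, Stenian, Tonian, Cryogenian, Ediacaran, Cambrian, Ordovician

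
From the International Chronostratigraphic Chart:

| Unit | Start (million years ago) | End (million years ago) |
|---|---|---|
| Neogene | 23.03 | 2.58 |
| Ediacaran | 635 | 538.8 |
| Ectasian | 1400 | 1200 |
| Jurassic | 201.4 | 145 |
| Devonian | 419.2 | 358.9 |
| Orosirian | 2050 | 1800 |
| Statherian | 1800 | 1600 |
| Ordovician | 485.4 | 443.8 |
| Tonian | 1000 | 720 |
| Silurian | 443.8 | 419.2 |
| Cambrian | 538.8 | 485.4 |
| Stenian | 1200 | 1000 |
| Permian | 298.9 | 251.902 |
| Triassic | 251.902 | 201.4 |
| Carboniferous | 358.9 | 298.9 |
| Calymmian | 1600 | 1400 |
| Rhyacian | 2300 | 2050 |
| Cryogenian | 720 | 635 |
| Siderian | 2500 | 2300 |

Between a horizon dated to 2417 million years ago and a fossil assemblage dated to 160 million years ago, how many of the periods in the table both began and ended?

16

The older date is 2417 Ma and the younger is 160 Ma.
Periods with start < 2417 and end > 160 Ma: Rhyacian (2300–2050), Orosirian (2050–1800), Statherian (1800–1600), Calymmian (1600–1400), Ectasian (1400–1200), Stenian (1200–1000), Tonian (1000–720), Cryogenian (720–635), Ediacaran (635–538.8), Cambrian (538.8–485.4), Ordovician (485.4–443.8), Silurian (443.8–419.2), Devonian (419.2–358.9), Carboniferous (358.9–298.9), Permian (298.9–251.902), Triassic (251.902–201.4).
That is 16 complete periods.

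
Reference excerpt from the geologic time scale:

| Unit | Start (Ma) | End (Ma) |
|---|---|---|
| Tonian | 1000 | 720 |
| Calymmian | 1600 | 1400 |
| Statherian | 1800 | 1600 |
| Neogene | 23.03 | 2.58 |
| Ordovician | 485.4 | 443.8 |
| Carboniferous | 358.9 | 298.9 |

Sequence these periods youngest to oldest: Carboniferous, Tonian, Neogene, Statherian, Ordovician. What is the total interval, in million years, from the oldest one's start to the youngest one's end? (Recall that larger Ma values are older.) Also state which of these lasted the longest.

Neogene, Carboniferous, Ordovician, Tonian, Statherian; total span 1797.42 Myr; longest is Tonian

Start ages (Ma): Statherian 1800, Tonian 1000, Ordovician 485.4, Carboniferous 358.9, Neogene 23.03.
Ordered youngest to oldest: Neogene, Carboniferous, Ordovician, Tonian, Statherian.
Span = 1800 − 2.58 = 1797.42 Myr.
Durations: Tonian 280, Carboniferous 60, Neogene 20.45, Ordovician 41.6, Statherian 200 → longest is Tonian (280 Myr).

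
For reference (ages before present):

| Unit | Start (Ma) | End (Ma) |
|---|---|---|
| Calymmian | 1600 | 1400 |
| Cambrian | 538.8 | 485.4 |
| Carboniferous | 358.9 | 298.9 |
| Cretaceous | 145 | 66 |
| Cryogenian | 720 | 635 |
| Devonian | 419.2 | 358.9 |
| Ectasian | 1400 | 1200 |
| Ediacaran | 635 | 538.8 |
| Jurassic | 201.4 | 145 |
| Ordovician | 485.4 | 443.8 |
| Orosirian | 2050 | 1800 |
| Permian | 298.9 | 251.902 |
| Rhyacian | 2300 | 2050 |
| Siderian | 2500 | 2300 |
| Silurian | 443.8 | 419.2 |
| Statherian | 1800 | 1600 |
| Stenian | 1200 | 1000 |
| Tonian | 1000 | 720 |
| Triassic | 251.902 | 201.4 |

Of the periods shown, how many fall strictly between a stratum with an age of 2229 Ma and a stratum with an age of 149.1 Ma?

15

The older date is 2229 Ma and the younger is 149.1 Ma.
Periods with start < 2229 and end > 149.1 Ma: Orosirian (2050–1800), Statherian (1800–1600), Calymmian (1600–1400), Ectasian (1400–1200), Stenian (1200–1000), Tonian (1000–720), Cryogenian (720–635), Ediacaran (635–538.8), Cambrian (538.8–485.4), Ordovician (485.4–443.8), Silurian (443.8–419.2), Devonian (419.2–358.9), Carboniferous (358.9–298.9), Permian (298.9–251.902), Triassic (251.902–201.4).
That is 15 complete periods.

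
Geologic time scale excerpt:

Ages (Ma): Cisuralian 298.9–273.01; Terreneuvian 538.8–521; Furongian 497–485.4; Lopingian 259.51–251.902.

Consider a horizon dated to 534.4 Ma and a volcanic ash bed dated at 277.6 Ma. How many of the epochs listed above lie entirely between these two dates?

1

534.4 Ma sits inside the Terreneuvian (538.8–521) and 277.6 Ma inside the Cisuralian (298.9–273.01); neither of those is wholly between the two dates.
The listed epochs lying completely between them are Furongian — 1 in all.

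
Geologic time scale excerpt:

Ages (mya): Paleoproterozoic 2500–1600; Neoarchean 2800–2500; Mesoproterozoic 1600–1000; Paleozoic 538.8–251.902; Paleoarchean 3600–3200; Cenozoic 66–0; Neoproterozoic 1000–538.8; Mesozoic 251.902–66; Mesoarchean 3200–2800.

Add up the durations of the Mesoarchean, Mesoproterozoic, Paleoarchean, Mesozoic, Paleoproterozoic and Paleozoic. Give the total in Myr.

Duration is start − end for each: (3200 − 2800) + (1600 − 1000) + (3600 − 3200) + (251.902 − 66) + (2500 − 1600) + (538.8 − 251.902).
That is 400 + 600 + 400 + 185.902 + 900 + 286.898, which totals 2772.8 million years.

2772.8 million years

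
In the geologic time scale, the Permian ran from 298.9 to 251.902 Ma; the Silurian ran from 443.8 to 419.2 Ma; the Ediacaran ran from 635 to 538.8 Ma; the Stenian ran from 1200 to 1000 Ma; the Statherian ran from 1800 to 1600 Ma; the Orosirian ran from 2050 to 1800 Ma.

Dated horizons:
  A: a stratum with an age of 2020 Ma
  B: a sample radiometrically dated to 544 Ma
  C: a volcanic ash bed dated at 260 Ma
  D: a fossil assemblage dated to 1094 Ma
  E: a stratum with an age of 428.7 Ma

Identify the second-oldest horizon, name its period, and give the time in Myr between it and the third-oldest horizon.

D, in the Stenian; 550 million years to B

Sorted oldest-first by Ma: A (2020), D (1094), B (544), E (428.7), C (260).
The second oldest is D at 1094 Ma, which lies in 1200–1000 Ma: the Stenian.
The third oldest is B at 544 Ma; separation = |1094 − 544| = 550 Myr.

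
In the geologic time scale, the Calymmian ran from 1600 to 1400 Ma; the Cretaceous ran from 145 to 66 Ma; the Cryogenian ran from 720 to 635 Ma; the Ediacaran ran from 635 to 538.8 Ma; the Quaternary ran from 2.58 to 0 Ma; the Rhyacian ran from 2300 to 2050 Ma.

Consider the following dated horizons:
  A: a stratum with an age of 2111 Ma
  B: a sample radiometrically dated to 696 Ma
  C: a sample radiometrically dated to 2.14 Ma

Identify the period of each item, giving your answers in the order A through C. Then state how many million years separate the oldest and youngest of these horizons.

Match each age against the start–end ranges in the excerpt: A = 2111 Ma → Rhyacian (2300–2050); B = 696 Ma → Cryogenian (720–635); C = 2.14 Ma → Quaternary (2.58–0).
The largest age is 2111 Ma and the smallest is 2.14 Ma; their difference is 2108.86 Myr.

A — Rhyacian; B — Cryogenian; C — Quaternary; span 2108.86 million years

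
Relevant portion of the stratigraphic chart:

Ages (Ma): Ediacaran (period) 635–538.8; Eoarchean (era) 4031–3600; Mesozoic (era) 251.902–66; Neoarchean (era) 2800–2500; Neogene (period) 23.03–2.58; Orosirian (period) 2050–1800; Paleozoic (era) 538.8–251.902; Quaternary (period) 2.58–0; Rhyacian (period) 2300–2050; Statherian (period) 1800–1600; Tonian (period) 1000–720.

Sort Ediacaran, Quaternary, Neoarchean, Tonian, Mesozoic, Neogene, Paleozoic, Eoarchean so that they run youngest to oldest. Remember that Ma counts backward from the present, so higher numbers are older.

Quaternary → Neogene → Mesozoic → Paleozoic → Ediacaran → Tonian → Neoarchean → Eoarchean

Sorting by start age (ascending Ma, since larger Ma = older): Quaternary start 2.58, Neogene start 23.03, Mesozoic start 251.902, Paleozoic start 538.8, Ediacaran start 635, Tonian start 1000, Neoarchean start 2800, Eoarchean start 4031.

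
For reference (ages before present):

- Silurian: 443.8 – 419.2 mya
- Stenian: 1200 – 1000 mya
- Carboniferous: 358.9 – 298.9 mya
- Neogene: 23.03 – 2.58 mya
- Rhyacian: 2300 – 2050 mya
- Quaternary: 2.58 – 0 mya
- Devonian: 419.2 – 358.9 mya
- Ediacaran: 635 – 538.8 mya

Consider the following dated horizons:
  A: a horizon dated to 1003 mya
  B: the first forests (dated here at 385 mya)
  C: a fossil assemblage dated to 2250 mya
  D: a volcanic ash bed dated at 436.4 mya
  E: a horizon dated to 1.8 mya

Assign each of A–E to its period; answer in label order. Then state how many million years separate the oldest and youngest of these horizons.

A — Stenian; B — Devonian; C — Rhyacian; D — Silurian; E — Quaternary; span 2248.2 million years

A: 1003 Ma lies in 1200–1000 Ma, so Stenian.
B: 385 Ma lies in 419.2–358.9 Ma, so Devonian.
C: 2250 Ma lies in 2300–2050 Ma, so Rhyacian.
D: 436.4 Ma lies in 443.8–419.2 Ma, so Silurian.
E: 1.8 Ma lies in 2.58–0 Ma, so Quaternary.
Oldest = 2250 Ma, youngest = 1.8 Ma → span 2248.2 Myr.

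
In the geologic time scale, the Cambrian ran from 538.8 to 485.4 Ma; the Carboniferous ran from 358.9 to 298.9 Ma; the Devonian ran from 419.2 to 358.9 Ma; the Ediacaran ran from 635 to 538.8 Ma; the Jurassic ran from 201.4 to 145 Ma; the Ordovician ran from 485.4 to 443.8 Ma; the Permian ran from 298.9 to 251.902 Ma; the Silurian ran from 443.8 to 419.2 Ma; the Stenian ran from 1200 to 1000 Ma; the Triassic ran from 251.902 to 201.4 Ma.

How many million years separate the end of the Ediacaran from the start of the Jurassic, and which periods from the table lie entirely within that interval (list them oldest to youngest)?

The Ediacaran closes at 538.8 Ma and the Jurassic opens at 201.4 Ma, so the interval is 538.8 − 201.4 = 337.4 Myr.
A period fits inside if it starts at or after 538.8 Ma and ends at or before 201.4 Ma; oldest first that gives Cambrian, Ordovician, Silurian, Devonian, Carboniferous, Permian, Triassic.

337.4 million years; Cambrian, Ordovician, Silurian, Devonian, Carboniferous, Permian, Triassic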